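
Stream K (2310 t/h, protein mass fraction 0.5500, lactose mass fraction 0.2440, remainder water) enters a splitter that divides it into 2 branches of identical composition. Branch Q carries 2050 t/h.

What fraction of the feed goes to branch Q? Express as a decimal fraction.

0.887

Fraction to Q = 2050/2310 = 0.8874.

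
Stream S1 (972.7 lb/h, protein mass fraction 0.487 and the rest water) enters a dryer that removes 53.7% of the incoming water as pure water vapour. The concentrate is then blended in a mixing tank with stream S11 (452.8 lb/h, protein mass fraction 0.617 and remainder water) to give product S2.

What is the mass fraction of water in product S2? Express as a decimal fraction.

0.349

Vapour removed = 0.537×0.513×972.7 = 267.96 lb/h; concentrate = 704.74 lb/h.
water reaching the mixer = 231.03 (from concentrate) + 452.8×0.383 = 404.46 lb/h.
Product flow = 704.74 + 452.8 = 1157.5 lb/h; water fraction = 0.349.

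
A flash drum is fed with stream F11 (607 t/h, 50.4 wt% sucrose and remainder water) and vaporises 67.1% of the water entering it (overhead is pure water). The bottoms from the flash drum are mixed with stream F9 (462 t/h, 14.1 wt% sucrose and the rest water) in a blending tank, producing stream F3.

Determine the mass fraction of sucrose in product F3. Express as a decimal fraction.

Vapour removed = 0.671×0.496×607 = 202.02 t/h; concentrate = 404.98 t/h.
sucrose reaching the mixer = 305.93 (from concentrate) + 462×0.141 = 371.07 t/h.
Product flow = 404.98 + 462 = 866.98 t/h; sucrose fraction = 0.4280.

0.4280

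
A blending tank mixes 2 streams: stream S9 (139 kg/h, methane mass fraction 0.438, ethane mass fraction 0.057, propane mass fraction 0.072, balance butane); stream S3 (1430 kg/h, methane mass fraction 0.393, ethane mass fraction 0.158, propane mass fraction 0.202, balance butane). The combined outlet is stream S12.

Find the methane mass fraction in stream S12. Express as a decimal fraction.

Total flow out = 139 + 1430 = 1569 kg/h.
methane in = 139×0.438 + 1430×0.393 = 622.87 kg/h.
methane mass fraction in S12 = 622.87/1569 = 0.397.

0.397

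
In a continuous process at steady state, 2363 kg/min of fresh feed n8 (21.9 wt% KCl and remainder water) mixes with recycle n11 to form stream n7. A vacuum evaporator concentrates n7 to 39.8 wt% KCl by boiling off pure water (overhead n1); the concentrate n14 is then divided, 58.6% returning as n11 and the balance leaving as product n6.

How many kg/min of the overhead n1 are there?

Overall KCl balance (none leaves overhead): KCl in fresh feed = KCl in product, i.e. 2363×0.219 = (1−0.586)·n14·0.398.
n14 = 517.5/(0.398×0.414) = 3140.7 kg/min.
Recycle n11 = 0.586×3140.7 = 1840.4 kg/min.
Combined feed n7 = 2363 + 1840.4 = 4203.4 kg/min.
Overhead n1 = n7 − n14 = 4203.4 − 3140.7 = 1062.8 kg/min.

1063 kg/min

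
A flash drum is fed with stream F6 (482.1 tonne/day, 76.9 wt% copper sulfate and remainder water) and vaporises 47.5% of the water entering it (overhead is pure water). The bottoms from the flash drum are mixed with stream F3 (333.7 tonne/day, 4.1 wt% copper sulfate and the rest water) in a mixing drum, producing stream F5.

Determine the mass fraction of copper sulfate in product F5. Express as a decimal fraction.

Vapour removed = 0.475×0.231×482.1 = 52.898 tonne/day; concentrate = 429.2 tonne/day.
copper sulfate reaching the mixer = 370.73 (from concentrate) + 333.7×0.041 = 384.42 tonne/day.
Product flow = 429.2 + 333.7 = 762.9 tonne/day; copper sulfate fraction = 0.5039.

0.5039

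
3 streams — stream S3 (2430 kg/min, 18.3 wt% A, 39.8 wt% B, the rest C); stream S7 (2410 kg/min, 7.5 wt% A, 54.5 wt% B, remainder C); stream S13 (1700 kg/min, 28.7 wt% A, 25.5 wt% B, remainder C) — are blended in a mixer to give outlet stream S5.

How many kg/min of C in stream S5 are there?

2713 kg/min

C out = C in = 2430×0.419 + 2410×0.380 + 1700×0.458 = 2712.6 kg/min.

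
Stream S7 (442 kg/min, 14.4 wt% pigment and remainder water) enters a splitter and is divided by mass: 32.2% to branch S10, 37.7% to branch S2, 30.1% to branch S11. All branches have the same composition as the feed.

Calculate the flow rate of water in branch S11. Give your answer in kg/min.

113.9 kg/min

Branch S11 total = 0.301×442 = 133.04 kg/min.
water in S11 = 0.856×133.04 = 113.88 kg/min.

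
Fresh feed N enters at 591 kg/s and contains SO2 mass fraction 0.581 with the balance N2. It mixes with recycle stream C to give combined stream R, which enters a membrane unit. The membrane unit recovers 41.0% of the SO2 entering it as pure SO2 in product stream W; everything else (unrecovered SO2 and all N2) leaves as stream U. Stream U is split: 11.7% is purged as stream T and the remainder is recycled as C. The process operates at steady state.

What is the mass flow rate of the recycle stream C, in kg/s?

N2 enters only via N and leaves only via the purge: 591×0.419 = 0.117×(N2 in U), and the membrane unit passes all N2, so N2 in R = N2 in U = 2116.5 kg/s.
SO2 in R: m_A = 591×0.581 + (1−0.117)·(1−0.410)·m_A, so m_A = 343.37/0.4790 = 716.8 kg/s.
U = (1−0.410)×716.8 + 2116.5 = 2539.4 kg/s.
Recycle C = (1−0.117)×2539.4 = 2242.3 kg/s.

2242 kg/s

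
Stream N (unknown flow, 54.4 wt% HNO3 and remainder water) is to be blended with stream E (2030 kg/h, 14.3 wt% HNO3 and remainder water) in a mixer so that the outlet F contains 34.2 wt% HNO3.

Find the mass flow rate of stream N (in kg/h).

Let N be the unknown flow. Total out = 2030 + N.
HNO3 balance: 290.29 + 0.544·N = 0.342·(2030 + N)
(0.544 − 0.342)·N = 0.342×2030 − 290.29 = 403.97
N = 403.97 / 0.202 = 1999.9 kg/h

2000 kg/h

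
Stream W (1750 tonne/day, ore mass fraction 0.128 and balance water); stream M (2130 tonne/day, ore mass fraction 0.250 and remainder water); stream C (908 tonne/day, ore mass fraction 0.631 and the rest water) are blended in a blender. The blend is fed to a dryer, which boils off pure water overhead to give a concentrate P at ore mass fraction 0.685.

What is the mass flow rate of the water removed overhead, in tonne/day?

ore entering = 1750×0.128 + 2130×0.250 + 908×0.631 = 1329.4 tonne/day.
All ore reports to P, so P = 1329.4/0.685 = 1940.8 tonne/day.
Total feed = 4788 tonne/day; overhead = 4788 − 1940.8 = 2847.2 tonne/day.

2847 tonne/day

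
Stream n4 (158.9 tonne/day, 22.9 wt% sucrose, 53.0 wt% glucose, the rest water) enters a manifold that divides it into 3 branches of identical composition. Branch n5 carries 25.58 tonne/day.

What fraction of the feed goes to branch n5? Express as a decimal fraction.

0.161

Fraction to n5 = 25.58/158.9 = 0.1610.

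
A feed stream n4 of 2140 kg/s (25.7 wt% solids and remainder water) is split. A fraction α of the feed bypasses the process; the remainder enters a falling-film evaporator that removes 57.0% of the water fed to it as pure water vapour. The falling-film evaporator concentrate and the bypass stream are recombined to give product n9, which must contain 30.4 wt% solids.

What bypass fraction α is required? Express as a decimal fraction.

All 2140×0.257 = 549.98 kg/s of solids reaches n9, so n9 = 549.98/0.304 = 1809.1 kg/s and vapour = 330.86 kg/s.
The evaporator receives (1−α)·2140 of feed at 0.743 water and removes 0.570 of that water:
0.570×0.743×(1−α)×2140 = 330.86
(1−α) = 330.86/906.31 = 0.3651;  α = 0.6349.

0.635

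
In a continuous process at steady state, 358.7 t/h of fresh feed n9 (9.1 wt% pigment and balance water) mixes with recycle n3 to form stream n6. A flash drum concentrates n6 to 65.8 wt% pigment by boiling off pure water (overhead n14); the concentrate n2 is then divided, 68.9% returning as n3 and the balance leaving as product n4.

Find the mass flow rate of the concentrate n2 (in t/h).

Overall pigment balance (none leaves overhead): pigment in fresh feed = pigment in product, i.e. 358.7×0.091 = (1−0.689)·n2·0.658.
n2 = 32.642/(0.658×0.311) = 159.51 t/h.

159.5 t/h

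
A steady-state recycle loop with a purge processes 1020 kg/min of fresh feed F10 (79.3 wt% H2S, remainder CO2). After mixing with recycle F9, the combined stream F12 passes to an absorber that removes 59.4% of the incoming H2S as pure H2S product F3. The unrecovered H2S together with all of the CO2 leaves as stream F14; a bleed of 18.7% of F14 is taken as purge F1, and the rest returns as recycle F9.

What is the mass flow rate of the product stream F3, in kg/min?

H2S in F12: m_A = 1020×0.793 + (1−0.187)·(1−0.594)·m_A, so m_A = 808.86/0.6699 = 1207.4 kg/min.
Product F3 = 0.594×1207.4 = 717.19 kg/min.

717.2 kg/min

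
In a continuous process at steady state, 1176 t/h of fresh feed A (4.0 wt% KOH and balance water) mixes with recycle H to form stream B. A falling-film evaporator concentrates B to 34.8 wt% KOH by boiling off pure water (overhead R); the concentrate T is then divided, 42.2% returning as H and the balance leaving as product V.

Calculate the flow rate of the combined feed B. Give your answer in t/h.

1275 t/h

Overall KOH balance (none leaves overhead): KOH in fresh feed = KOH in product, i.e. 1176×0.040 = (1−0.422)·T·0.348.
T = 47.04/(0.348×0.578) = 233.86 t/h.
Recycle H = 0.422×233.86 = 98.69 t/h.
Combined feed B = 1176 + 98.69 = 1274.7 t/h.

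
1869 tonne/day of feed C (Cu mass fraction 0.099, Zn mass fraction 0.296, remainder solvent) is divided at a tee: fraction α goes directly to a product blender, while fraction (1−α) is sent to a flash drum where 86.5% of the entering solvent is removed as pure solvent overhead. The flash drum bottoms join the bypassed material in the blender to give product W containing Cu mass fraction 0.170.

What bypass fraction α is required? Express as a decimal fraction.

All 1869×0.099 = 185.03 tonne/day of Cu reaches W, so W = 185.03/0.170 = 1088.4 tonne/day and vapour = 780.58 tonne/day.
The evaporator receives (1−α)·1869 of feed at 0.605 solvent and removes 0.865 of that solvent:
0.865×0.605×(1−α)×1869 = 780.58
(1−α) = 780.58/978.09 = 0.7981;  α = 0.2019.

0.202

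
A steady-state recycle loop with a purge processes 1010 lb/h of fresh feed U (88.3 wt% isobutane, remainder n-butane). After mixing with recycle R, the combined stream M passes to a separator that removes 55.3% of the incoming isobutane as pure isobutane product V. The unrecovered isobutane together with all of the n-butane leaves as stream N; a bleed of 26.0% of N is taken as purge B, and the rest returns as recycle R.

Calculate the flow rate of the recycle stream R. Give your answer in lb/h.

n-butane enters only via U and leaves only via the purge: 1010×0.117 = 0.260×(n-butane in N), and the separator passes all n-butane, so n-butane in M = n-butane in N = 454.5 lb/h.
isobutane in M: m_A = 1010×0.883 + (1−0.260)·(1−0.553)·m_A, so m_A = 891.83/0.6692 = 1332.6 lb/h.
N = (1−0.553)×1332.6 + 454.5 = 1050.2 lb/h.
Recycle R = (1−0.260)×1050.2 = 777.14 lb/h.

777.1 lb/h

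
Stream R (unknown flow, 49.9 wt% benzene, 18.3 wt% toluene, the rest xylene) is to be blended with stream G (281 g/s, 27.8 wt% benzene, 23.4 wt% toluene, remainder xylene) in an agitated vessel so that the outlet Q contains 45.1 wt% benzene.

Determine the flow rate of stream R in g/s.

1013 g/s

Let R be the unknown flow. Total out = 281 + R.
benzene balance: 78.118 + 0.499·R = 0.451·(281 + R)
(0.499 − 0.451)·R = 0.451×281 − 78.118 = 48.613
R = 48.613 / 0.048 = 1012.8 g/s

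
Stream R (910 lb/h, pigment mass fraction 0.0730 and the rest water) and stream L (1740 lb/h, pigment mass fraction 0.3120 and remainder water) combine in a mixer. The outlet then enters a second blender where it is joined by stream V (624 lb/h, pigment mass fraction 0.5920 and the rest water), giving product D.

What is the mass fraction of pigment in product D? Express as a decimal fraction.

0.2989

Overall, product flow = 3274 lb/h.
pigment in = 910×0.073 + 1740×0.312 + 624×0.592 = 978.72 lb/h.
pigment fraction in D = 0.2989.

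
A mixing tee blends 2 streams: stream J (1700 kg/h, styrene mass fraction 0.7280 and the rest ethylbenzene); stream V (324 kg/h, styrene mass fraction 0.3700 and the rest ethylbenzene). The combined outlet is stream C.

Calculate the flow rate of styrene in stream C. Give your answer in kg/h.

styrene out = styrene in = 1700×0.728 + 324×0.370 = 1357.5 kg/h.

1357 kg/h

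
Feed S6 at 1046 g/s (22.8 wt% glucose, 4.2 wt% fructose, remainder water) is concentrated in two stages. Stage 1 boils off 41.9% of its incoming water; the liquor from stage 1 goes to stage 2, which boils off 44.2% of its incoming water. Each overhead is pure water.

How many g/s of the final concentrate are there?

530 g/s

water in feed = 1046×0.730 = 763.58 g/s.
After stage 1: water left = (1−0.419)×763.58 = 443.64; stream total = 726.06 g/s.
After stage 2: water left = (1−0.442)×443.64 = 247.55; final concentrate = 529.97 g/s.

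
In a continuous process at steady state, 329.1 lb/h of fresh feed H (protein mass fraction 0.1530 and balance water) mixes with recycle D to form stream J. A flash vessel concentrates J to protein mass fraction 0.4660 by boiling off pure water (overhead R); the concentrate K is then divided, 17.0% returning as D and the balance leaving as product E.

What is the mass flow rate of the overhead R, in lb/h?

221 lb/h

Overall protein balance (none leaves overhead): protein in fresh feed = protein in product, i.e. 329.1×0.153 = (1−0.170)·K·0.466.
K = 50.352/(0.466×0.830) = 130.18 lb/h.
Recycle D = 0.170×130.18 = 22.131 lb/h.
Combined feed J = 329.1 + 22.131 = 351.23 lb/h.
Overhead R = J − K = 351.23 − 130.18 = 221.05 lb/h.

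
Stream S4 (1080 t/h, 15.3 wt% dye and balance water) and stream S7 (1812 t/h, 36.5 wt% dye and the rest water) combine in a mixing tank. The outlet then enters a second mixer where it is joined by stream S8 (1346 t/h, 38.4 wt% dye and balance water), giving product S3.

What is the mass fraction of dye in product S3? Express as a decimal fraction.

0.3170

Overall, product flow = 4238 t/h.
dye in = 1080×0.153 + 1812×0.365 + 1346×0.384 = 1343.5 t/h.
dye fraction in S3 = 0.3170.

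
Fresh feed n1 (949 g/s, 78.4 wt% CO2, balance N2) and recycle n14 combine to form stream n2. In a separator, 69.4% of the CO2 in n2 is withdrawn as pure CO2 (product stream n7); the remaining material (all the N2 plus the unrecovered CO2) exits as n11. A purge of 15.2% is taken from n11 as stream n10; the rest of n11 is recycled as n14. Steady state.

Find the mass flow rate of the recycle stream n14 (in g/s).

1404 g/s

N2 enters only via n1 and leaves only via the purge: 949×0.216 = 0.152×(N2 in n11), and the separator passes all N2, so N2 in n2 = N2 in n11 = 1348.6 g/s.
CO2 in n2: m_A = 949×0.784 + (1−0.152)·(1−0.694)·m_A, so m_A = 744.02/0.7405 = 1004.7 g/s.
n11 = (1−0.694)×1004.7 + 1348.6 = 1656 g/s.
Recycle n14 = (1−0.152)×1656 = 1404.3 g/s.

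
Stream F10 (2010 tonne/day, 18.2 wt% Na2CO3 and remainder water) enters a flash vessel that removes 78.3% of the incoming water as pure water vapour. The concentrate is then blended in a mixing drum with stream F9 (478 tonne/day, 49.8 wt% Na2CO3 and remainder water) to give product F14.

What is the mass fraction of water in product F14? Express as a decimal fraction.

0.497

Vapour removed = 0.783×0.818×2010 = 1287.4 tonne/day; concentrate = 722.61 tonne/day.
water reaching the mixer = 356.79 (from concentrate) + 478×0.502 = 596.74 tonne/day.
Product flow = 722.61 + 478 = 1200.6 tonne/day; water fraction = 0.497.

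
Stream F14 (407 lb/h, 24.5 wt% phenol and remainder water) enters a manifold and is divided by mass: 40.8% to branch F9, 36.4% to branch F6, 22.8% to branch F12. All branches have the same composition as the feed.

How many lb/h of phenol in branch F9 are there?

40.68 lb/h

Branch F9 total = 0.408×407 = 166.06 lb/h.
phenol in F9 = 0.245×166.06 = 40.684 lb/h.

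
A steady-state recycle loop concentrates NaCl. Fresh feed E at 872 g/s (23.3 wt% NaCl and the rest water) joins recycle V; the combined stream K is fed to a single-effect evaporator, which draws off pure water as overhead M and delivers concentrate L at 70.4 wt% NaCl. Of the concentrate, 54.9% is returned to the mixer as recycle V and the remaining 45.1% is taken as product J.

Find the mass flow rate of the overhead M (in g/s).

583.4 g/s

Overall NaCl balance (none leaves overhead): NaCl in fresh feed = NaCl in product, i.e. 872×0.233 = (1−0.549)·L·0.704.
L = 203.18/(0.704×0.451) = 639.92 g/s.
Recycle V = 0.549×639.92 = 351.31 g/s.
Combined feed K = 872 + 351.31 = 1223.3 g/s.
Overhead M = K − L = 1223.3 − 639.92 = 583.4 g/s.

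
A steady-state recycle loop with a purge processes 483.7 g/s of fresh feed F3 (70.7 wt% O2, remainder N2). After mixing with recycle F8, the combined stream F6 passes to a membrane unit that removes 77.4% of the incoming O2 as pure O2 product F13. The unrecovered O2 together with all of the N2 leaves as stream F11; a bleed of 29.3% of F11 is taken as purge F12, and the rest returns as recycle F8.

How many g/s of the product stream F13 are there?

315 g/s

O2 in F6: m_A = 483.7×0.707 + (1−0.293)·(1−0.774)·m_A, so m_A = 341.98/0.8402 = 407.01 g/s.
Product F13 = 0.774×407.01 = 315.02 g/s.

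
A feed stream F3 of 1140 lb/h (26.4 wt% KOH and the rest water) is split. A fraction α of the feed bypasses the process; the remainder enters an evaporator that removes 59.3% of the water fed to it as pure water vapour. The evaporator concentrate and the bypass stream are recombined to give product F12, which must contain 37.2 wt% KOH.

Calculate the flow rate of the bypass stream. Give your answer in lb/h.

All 1140×0.264 = 300.96 lb/h of KOH reaches F12, so F12 = 300.96/0.372 = 809.03 lb/h and vapour = 330.97 lb/h.
The evaporator receives (1−α)·1140 of feed at 0.736 water and removes 0.593 of that water:
0.593×0.736×(1−α)×1140 = 330.97
(1−α) = 330.97/497.55 = 0.6652;  α = 0.3348.
Bypass flow = 0.3348×1140 = 381.68 lb/h.

381.7 lb/h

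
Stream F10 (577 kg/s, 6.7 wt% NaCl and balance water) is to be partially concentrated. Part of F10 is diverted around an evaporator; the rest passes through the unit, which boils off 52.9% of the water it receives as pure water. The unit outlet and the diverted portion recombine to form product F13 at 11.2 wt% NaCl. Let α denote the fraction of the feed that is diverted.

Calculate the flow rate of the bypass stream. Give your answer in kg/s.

All 577×0.067 = 38.659 kg/s of NaCl reaches F13, so F13 = 38.659/0.112 = 345.17 kg/s and vapour = 231.83 kg/s.
The evaporator receives (1−α)·577 of feed at 0.933 water and removes 0.529 of that water:
0.529×0.933×(1−α)×577 = 231.83
(1−α) = 231.83/284.78 = 0.8141;  α = 0.1859.
Bypass flow = 0.1859×577 = 107.29 kg/s.

107.3 kg/s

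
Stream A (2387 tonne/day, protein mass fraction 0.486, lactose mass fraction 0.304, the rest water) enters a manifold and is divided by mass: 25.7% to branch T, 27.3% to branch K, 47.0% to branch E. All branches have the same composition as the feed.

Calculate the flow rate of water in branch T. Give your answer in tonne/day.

Branch T total = 0.257×2387 = 613.46 tonne/day.
water in T = 0.210×613.46 = 128.83 tonne/day.

128.8 tonne/day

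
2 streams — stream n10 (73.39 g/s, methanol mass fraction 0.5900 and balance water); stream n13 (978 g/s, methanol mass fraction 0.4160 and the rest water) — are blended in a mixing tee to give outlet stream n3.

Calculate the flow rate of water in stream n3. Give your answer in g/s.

water out = water in = 73.39×0.410 + 978×0.584 = 601.24 g/s.

601.2 g/s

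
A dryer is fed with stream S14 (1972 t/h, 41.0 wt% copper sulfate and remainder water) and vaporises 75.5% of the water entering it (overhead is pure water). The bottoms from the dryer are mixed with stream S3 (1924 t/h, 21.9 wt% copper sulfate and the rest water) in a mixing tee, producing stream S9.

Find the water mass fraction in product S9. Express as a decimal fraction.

Vapour removed = 0.755×0.590×1972 = 878.43 t/h; concentrate = 1093.6 t/h.
water reaching the mixer = 285.05 (from concentrate) + 1924×0.781 = 1787.7 t/h.
Product flow = 1093.6 + 1924 = 3017.6 t/h; water fraction = 0.592.

0.592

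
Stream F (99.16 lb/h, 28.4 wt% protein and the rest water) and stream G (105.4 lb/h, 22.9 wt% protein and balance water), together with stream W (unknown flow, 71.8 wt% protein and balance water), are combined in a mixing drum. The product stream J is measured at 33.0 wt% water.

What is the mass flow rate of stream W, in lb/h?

Let W be the unknown flow. Total out = 204.56 + W.
water balance: 152.26 + 0.282·W = 0.330·(204.56 + W)
(0.282 − 0.330)·W = 0.330×204.56 − 152.26 = -84.757
W = -84.757 / -0.048 = 1765.8 lb/h

1766 lb/h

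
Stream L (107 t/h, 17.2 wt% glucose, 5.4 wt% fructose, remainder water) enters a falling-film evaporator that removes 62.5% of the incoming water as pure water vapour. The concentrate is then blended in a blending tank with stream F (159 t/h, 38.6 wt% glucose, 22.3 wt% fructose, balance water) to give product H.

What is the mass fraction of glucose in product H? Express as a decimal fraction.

Vapour removed = 0.625×0.774×107 = 51.761 t/h; concentrate = 55.239 t/h.
glucose reaching the mixer = 18.404 (from concentrate) + 159×0.386 = 79.778 t/h.
Product flow = 55.239 + 159 = 214.24 t/h; glucose fraction = 0.3724.

0.3724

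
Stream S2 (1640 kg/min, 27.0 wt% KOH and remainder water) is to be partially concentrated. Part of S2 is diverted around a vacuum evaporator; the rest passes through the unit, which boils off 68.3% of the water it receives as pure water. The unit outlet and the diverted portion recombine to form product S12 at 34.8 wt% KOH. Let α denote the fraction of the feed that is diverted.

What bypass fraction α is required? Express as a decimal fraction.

0.550

All 1640×0.270 = 442.8 kg/min of KOH reaches S12, so S12 = 442.8/0.348 = 1272.4 kg/min and vapour = 367.59 kg/min.
The evaporator receives (1−α)·1640 of feed at 0.730 water and removes 0.683 of that water:
0.683×0.730×(1−α)×1640 = 367.59
(1−α) = 367.59/817.69 = 0.4495;  α = 0.5505.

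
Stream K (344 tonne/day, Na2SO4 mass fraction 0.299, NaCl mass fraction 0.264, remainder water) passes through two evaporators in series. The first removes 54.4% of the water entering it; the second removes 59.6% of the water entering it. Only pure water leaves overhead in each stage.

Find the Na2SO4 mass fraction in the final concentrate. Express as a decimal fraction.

0.465

water in feed = 344×0.437 = 150.33 tonne/day.
After stage 1: water left = (1−0.544)×150.33 = 68.55; stream total = 262.22 tonne/day.
After stage 2: water left = (1−0.596)×68.55 = 27.694; final concentrate = 221.37 tonne/day.
Na2SO4 fraction = 102.86/221.37 = 0.465.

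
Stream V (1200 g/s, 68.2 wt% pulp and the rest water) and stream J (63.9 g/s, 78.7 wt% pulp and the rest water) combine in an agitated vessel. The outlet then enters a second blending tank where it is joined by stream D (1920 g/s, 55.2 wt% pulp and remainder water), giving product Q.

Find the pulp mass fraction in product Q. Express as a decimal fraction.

0.6057

Overall, product flow = 3183.9 g/s.
pulp in = 1200×0.682 + 63.9×0.787 + 1920×0.552 = 1928.5 g/s.
pulp fraction in Q = 0.6057.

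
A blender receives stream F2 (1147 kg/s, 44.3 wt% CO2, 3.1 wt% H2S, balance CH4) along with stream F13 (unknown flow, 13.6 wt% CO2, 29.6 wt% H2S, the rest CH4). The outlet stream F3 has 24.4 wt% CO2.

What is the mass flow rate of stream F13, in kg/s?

Let F13 be the unknown flow. Total out = 1147 + F13.
CO2 balance: 508.12 + 0.136·F13 = 0.244·(1147 + F13)
(0.136 − 0.244)·F13 = 0.244×1147 − 508.12 = -228.25
F13 = -228.25 / -0.108 = 2113.5 kg/s

2113 kg/s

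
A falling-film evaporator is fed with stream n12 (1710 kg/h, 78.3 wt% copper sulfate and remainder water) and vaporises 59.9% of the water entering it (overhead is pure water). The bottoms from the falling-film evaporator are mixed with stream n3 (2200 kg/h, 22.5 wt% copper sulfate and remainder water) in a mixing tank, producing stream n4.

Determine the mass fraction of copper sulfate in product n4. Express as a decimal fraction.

Vapour removed = 0.599×0.217×1710 = 222.27 kg/h; concentrate = 1487.7 kg/h.
copper sulfate reaching the mixer = 1338.9 (from concentrate) + 2200×0.225 = 1833.9 kg/h.
Product flow = 1487.7 + 2200 = 3687.7 kg/h; copper sulfate fraction = 0.497.

0.497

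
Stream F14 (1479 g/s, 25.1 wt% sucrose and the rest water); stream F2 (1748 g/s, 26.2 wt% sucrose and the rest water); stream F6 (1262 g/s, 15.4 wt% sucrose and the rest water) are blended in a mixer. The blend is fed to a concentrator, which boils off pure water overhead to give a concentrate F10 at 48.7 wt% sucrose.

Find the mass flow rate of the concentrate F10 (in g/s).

2102 g/s

sucrose entering = 1479×0.251 + 1748×0.262 + 1262×0.154 = 1023.6 g/s.
All sucrose reports to F10, so F10 = 1023.6/0.487 = 2101.8 g/s.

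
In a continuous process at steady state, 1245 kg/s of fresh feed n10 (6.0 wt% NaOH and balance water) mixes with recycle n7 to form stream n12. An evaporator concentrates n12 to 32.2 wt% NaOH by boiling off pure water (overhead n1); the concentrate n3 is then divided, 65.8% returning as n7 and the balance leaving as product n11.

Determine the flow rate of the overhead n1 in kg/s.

Overall NaOH balance (none leaves overhead): NaOH in fresh feed = NaOH in product, i.e. 1245×0.060 = (1−0.658)·n3·0.322.
n3 = 74.7/(0.322×0.342) = 678.33 kg/s.
Recycle n7 = 0.658×678.33 = 446.34 kg/s.
Combined feed n12 = 1245 + 446.34 = 1691.3 kg/s.
Overhead n1 = n12 − n3 = 1691.3 − 678.33 = 1013 kg/s.

1013 kg/s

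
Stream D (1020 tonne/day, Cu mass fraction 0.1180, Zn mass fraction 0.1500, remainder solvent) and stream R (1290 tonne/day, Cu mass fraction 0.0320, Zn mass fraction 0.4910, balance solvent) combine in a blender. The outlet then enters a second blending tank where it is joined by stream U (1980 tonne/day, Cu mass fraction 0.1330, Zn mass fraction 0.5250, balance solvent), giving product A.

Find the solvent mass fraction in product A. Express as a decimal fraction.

0.4753

Overall, product flow = 4290 tonne/day.
solvent in = 1020×0.732 + 1290×0.477 + 1980×0.342 = 2039.1 tonne/day.
solvent fraction in A = 0.4753.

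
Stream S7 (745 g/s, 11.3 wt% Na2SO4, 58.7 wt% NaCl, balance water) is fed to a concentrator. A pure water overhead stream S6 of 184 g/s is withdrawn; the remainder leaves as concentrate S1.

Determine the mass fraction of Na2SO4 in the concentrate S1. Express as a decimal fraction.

Na2SO4 is not removed: 745×0.113 = 84.185 g/s of Na2SO4 enters S1.
Concentrate = 745 − 184 = 561 g/s.
Mass fraction = 84.185/561 = 0.1501.

0.1501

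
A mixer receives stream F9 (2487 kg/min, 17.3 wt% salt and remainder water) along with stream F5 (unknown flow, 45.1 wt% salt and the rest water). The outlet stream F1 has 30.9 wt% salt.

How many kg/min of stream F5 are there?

Let F5 be the unknown flow. Total out = 2487 + F5.
salt balance: 430.25 + 0.451·F5 = 0.309·(2487 + F5)
(0.451 − 0.309)·F5 = 0.309×2487 − 430.25 = 338.23
F5 = 338.23 / 0.142 = 2381.9 kg/min

2382 kg/min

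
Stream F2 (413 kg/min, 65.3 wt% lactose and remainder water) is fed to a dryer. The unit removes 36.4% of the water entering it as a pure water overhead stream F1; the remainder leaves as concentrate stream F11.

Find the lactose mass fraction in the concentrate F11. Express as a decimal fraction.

lactose is not removed: 413×0.653 = 269.69 kg/min of lactose enters F11.
water entering = 413×0.347 = 143.31 kg/min; overhead removed = 0.364×143.31 = 52.165 kg/min.
Concentrate = 413 − 52.165 = 360.83 kg/min.
Mass fraction = 269.69/360.83 = 0.747.

0.747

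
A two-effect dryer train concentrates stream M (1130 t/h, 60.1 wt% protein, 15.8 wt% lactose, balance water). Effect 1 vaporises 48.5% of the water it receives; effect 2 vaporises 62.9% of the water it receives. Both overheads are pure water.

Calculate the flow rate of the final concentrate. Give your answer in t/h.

water in feed = 1130×0.241 = 272.33 t/h.
After stage 1: water left = (1−0.485)×272.33 = 140.25; stream total = 997.92 t/h.
After stage 2: water left = (1−0.629)×140.25 = 52.033; final concentrate = 909.7 t/h.

909.7 t/h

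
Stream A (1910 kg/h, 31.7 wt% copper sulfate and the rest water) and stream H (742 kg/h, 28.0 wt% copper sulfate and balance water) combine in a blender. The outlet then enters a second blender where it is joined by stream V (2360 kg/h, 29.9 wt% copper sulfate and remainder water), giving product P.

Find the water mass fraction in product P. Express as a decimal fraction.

Overall, product flow = 5012 kg/h.
water in = 1910×0.683 + 742×0.720 + 2360×0.701 = 3493.1 kg/h.
water fraction in P = 0.6970.

0.6970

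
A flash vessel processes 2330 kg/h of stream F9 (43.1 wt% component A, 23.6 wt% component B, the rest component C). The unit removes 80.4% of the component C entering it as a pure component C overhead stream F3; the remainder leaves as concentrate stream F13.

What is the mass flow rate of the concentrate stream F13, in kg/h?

1706 kg/h

component C entering = 2330×0.333 = 775.89 kg/h; overhead removed = 0.804×775.89 = 623.82 kg/h.
Concentrate = 2330 − 623.82 = 1706.2 kg/h.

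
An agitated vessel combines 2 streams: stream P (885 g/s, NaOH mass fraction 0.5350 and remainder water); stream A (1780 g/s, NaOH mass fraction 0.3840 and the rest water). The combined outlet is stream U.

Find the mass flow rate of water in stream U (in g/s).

1508 g/s

water out = water in = 885×0.465 + 1780×0.616 = 1508 g/s.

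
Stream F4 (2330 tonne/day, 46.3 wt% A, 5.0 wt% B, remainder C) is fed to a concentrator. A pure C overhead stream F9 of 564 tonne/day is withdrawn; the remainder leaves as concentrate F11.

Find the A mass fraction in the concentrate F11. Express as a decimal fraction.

0.6109

A is not removed: 2330×0.463 = 1078.8 tonne/day of A enters F11.
Concentrate = 2330 − 564 = 1766 tonne/day.
Mass fraction = 1078.8/1766 = 0.6109.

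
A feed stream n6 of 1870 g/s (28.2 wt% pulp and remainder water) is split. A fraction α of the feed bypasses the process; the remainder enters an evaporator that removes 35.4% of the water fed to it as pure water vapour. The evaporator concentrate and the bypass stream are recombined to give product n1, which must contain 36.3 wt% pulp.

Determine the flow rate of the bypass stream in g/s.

All 1870×0.282 = 527.34 g/s of pulp reaches n1, so n1 = 527.34/0.363 = 1452.7 g/s and vapour = 417.27 g/s.
The evaporator receives (1−α)·1870 of feed at 0.718 water and removes 0.354 of that water:
0.354×0.718×(1−α)×1870 = 417.27
(1−α) = 417.27/475.3 = 0.8779;  α = 0.1221.
Bypass flow = 0.1221×1870 = 228.31 g/s.

228.3 g/s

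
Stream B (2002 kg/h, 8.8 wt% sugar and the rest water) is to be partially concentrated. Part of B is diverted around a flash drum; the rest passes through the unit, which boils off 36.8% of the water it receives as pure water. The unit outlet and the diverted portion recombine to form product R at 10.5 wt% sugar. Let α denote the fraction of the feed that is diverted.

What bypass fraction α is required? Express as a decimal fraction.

0.518

All 2002×0.088 = 176.18 kg/h of sugar reaches R, so R = 176.18/0.105 = 1677.9 kg/h and vapour = 324.13 kg/h.
The evaporator receives (1−α)·2002 of feed at 0.912 water and removes 0.368 of that water:
0.368×0.912×(1−α)×2002 = 324.13
(1−α) = 324.13/671.9 = 0.4824;  α = 0.5176.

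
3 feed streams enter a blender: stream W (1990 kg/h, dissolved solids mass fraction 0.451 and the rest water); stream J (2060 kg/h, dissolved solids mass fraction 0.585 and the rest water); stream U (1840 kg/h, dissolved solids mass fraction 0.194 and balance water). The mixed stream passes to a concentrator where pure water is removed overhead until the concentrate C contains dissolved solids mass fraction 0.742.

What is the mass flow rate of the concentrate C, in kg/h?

3315 kg/h

dissolved solids entering = 1990×0.451 + 2060×0.585 + 1840×0.194 = 2459.6 kg/h.
All dissolved solids reports to C, so C = 2459.6/0.742 = 3314.8 kg/h.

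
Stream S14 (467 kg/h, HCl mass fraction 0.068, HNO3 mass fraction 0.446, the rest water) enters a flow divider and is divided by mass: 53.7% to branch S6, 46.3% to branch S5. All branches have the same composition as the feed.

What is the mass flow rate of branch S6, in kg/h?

Branch S6 flow = 0.537×467 = 250.78 kg/h.

250.8 kg/h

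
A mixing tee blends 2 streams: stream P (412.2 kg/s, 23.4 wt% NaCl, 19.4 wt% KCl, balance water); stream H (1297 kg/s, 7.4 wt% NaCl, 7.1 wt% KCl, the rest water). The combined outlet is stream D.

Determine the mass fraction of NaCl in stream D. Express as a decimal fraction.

0.113

Total flow out = 412.2 + 1297 = 1709.2 kg/s.
NaCl in = 412.2×0.234 + 1297×0.074 = 192.43 kg/s.
NaCl mass fraction in D = 192.43/1709.2 = 0.113.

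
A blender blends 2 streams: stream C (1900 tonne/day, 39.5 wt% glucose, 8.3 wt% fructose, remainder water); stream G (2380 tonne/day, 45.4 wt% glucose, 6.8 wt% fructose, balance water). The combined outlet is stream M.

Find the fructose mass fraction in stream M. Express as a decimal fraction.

Total flow out = 1900 + 2380 = 4280 tonne/day.
fructose in = 1900×0.083 + 2380×0.068 = 319.54 tonne/day.
fructose mass fraction in M = 319.54/4280 = 0.075.

0.075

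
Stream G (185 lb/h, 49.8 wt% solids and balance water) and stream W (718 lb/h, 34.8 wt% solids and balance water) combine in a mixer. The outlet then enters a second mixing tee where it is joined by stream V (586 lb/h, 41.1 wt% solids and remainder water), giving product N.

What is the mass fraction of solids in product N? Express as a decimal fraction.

Overall, product flow = 1489 lb/h.
solids in = 185×0.498 + 718×0.348 + 586×0.411 = 582.84 lb/h.
solids fraction in N = 0.391.

0.391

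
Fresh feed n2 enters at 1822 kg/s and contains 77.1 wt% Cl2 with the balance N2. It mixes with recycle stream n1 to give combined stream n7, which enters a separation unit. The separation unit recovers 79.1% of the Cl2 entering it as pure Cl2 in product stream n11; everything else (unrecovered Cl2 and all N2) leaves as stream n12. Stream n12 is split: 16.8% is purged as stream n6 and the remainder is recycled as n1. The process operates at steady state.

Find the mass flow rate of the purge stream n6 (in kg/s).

N2 enters only via n2 and leaves only via the purge: 1822×0.229 = 0.168×(N2 in n12), and the separation unit passes all N2, so N2 in n7 = N2 in n12 = 2483.6 kg/s.
Cl2 in n7: m_A = 1822×0.771 + (1−0.168)·(1−0.791)·m_A, so m_A = 1404.8/0.8261 = 1700.4 kg/s.
n12 = (1−0.791)×1700.4 + 2483.6 = 2839 kg/s.
Purge n6 = 0.168×2839 = 476.94 kg/s.

476.9 kg/s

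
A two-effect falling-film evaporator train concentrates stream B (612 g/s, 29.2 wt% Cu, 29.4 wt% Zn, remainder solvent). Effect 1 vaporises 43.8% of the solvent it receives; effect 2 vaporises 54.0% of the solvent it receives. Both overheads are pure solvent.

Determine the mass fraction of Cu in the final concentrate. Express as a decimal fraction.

solvent in feed = 612×0.414 = 253.37 g/s.
After stage 1: solvent left = (1−0.438)×253.37 = 142.39; stream total = 501.02 g/s.
After stage 2: solvent left = (1−0.540)×142.39 = 65.501; final concentrate = 424.13 g/s.
Cu fraction = 178.7/424.13 = 0.421.

0.421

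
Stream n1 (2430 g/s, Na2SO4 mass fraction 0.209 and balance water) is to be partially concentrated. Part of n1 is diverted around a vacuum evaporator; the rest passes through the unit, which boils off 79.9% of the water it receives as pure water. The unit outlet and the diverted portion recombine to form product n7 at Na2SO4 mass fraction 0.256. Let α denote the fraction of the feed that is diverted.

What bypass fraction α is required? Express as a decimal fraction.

0.710

All 2430×0.209 = 507.87 g/s of Na2SO4 reaches n7, so n7 = 507.87/0.256 = 1983.9 g/s and vapour = 446.13 g/s.
The evaporator receives (1−α)·2430 of feed at 0.791 water and removes 0.799 of that water:
0.799×0.791×(1−α)×2430 = 446.13
(1−α) = 446.13/1535.8 = 0.2905;  α = 0.7095.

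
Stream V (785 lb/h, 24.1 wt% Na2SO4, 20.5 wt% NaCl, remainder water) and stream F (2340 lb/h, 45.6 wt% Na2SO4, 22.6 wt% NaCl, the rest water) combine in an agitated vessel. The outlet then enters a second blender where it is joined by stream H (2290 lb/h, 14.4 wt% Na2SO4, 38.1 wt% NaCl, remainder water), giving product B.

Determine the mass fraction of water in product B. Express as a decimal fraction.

Overall, product flow = 5415 lb/h.
water in = 785×0.554 + 2340×0.318 + 2290×0.475 = 2266.8 lb/h.
water fraction in B = 0.4186.

0.4186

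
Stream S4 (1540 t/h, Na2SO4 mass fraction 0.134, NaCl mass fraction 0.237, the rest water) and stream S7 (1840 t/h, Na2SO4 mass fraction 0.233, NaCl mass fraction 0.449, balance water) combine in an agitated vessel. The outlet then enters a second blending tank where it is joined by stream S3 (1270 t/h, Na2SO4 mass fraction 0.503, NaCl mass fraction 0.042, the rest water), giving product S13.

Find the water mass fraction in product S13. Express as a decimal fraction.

Overall, product flow = 4650 t/h.
water in = 1540×0.629 + 1840×0.318 + 1270×0.455 = 2131.6 t/h.
water fraction in S13 = 0.458.

0.458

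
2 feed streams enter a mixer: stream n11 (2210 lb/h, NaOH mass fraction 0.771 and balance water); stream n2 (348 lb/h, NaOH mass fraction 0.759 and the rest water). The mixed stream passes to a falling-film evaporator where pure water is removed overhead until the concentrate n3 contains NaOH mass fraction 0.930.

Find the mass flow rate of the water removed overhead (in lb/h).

NaOH entering = 2210×0.771 + 348×0.759 = 1968 lb/h.
All NaOH reports to n3, so n3 = 1968/0.930 = 2116.2 lb/h.
Total feed = 2558 lb/h; overhead = 2558 − 2116.2 = 441.83 lb/h.

441.8 lb/h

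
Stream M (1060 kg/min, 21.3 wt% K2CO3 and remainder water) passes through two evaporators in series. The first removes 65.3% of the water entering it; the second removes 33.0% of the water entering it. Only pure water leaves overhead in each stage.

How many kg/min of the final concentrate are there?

water in feed = 1060×0.787 = 834.22 kg/min.
After stage 1: water left = (1−0.653)×834.22 = 289.47; stream total = 515.25 kg/min.
After stage 2: water left = (1−0.330)×289.47 = 193.95; final concentrate = 419.73 kg/min.

419.7 kg/min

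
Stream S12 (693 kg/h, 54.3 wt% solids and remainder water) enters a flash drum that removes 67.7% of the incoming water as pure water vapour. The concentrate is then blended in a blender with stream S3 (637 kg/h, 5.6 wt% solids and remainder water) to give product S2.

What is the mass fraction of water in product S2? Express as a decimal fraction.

0.631

Vapour removed = 0.677×0.457×693 = 214.41 kg/h; concentrate = 478.59 kg/h.
water reaching the mixer = 102.29 (from concentrate) + 637×0.944 = 703.62 kg/h.
Product flow = 478.59 + 637 = 1115.6 kg/h; water fraction = 0.631.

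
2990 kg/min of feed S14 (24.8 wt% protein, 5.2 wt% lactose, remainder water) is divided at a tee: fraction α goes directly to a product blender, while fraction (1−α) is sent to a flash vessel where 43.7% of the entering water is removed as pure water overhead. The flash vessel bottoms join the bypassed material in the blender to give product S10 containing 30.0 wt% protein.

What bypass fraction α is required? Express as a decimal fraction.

0.433

All 2990×0.248 = 741.52 kg/min of protein reaches S10, so S10 = 741.52/0.300 = 2471.7 kg/min and vapour = 518.27 kg/min.
The evaporator receives (1−α)·2990 of feed at 0.700 water and removes 0.437 of that water:
0.437×0.700×(1−α)×2990 = 518.27
(1−α) = 518.27/914.64 = 0.5666;  α = 0.4334.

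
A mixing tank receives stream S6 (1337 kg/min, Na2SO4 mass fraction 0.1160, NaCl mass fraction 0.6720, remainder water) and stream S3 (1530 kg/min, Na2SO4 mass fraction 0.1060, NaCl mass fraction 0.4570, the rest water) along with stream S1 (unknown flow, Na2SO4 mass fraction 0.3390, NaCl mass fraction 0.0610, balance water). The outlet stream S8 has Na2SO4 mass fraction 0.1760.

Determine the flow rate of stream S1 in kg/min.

Let S1 be the unknown flow. Total out = 2867 + S1.
Na2SO4 balance: 317.27 + 0.339·S1 = 0.176·(2867 + S1)
(0.339 − 0.176)·S1 = 0.176×2867 − 317.27 = 187.32
S1 = 187.32 / 0.163 = 1149.2 kg/min

1149 kg/min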